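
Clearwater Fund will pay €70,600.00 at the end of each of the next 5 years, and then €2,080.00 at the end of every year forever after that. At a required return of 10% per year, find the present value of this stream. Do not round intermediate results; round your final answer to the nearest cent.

PV of 5-year annuity: €70,600.00 × [1 − (1+0.1)^−5] / 0.1 = 267629.54592
Perpetuity value at year 5: €2,080.00 / 0.1 = 20800.00000
PV of perpetuity: 20800.00000 / (1+0.1)^5 = 12915.16352
Total PV = 267629.54592 + 12915.16352 = 280544.70944

€280544.71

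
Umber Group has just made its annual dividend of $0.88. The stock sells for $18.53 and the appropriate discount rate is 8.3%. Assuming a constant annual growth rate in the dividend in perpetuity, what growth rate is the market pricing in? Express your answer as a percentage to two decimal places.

3.39%

P = D₀(1+g)/(r−g) ⇒ P(r−g) = D₀(1+g) ⇒ g(P+D₀) = P·r − D₀
g = (P·r − D₀)/(P + D₀) = ($18.53×0.083 − $0.88) / ($18.53 + $0.88) = 0.033900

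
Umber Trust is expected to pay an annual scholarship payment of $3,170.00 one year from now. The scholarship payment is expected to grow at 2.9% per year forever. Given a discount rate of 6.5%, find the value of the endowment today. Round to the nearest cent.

Growing perpetuity: P = D₁ / (r − g) = $3,170.0000 / (0.065 − 0.029) = $88,055.56

$88055.56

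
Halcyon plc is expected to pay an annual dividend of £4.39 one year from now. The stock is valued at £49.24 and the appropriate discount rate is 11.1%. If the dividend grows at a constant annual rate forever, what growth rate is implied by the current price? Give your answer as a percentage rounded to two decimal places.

2.18%

P = D₁/(r−g) ⇒ g = r − D₁/P = 0.111 − £4.39/£49.24 = 0.021845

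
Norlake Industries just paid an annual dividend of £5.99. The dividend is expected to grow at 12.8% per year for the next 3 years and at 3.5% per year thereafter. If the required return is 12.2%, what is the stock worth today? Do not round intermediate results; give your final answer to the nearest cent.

D_1 = 6.75672
D_2 = 7.62158
D_3 = 8.59714
Terminal value at year 3: TV = D_3×(1+g_2)/(r−g_2) = 8.89804/0.087 = 102.27635
P_0 = D_1/(1+r)^1 + D_2/(1+r)^2 + D_3/(1+r)^3 + TV/(1+r)^3
    = 6.02203 + 6.05424 + 6.08661 + 72.40968 = 90.57256

£90.57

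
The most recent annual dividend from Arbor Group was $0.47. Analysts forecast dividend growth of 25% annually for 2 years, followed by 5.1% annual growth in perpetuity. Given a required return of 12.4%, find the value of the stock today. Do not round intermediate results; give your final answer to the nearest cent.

D_1 = 0.58750
D_2 = 0.73438
Terminal value at year 2: TV = D_2×(1+g_2)/(r−g_2) = 0.77183/0.073 = 10.57299
P_0 = D_1/(1+r)^1 + D_2/(1+r)^2 + TV/(1+r)^2
    = 0.52269 + 0.58128 + 8.36884 = 9.47280

$9.47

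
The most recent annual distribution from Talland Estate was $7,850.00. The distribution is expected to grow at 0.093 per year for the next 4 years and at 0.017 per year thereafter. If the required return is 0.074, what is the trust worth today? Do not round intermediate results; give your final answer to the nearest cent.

D_1 = 8580.05000
D_2 = 9377.99465
D_3 = 10250.14815
D_4 = 11203.41193
Terminal value at year 4: TV = D_4×(1+g_2)/(r−g_2) = 11393.86993/0.057 = 199892.45497
P_0 = D_1/(1+r)^1 + D_2/(1+r)^2 + D_3/(1+r)^3 + D_4/(1+r)^4 + TV/(1+r)^4
    = 7988.87337 + 8130.20353 + 8274.03395 + 8420.40885 + 150237.82108 = 183051.34079

$183051.34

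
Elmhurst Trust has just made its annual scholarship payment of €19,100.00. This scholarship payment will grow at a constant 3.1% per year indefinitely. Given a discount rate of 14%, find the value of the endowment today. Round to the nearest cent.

D₁ = D₀ × (1 + g) = €19,100.00 × 1.031 = €19,692.1000
Growing perpetuity: P = D₁ / (r − g) = €19,692.1000 / (0.14 − 0.031) = €180,661.47

€180661.47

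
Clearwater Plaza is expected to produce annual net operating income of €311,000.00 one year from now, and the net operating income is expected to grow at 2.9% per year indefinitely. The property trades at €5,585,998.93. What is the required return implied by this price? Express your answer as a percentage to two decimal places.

8.47%

P = D₁/(r − g) ⇒ r = D₁/P + g = €311,000.0000/€5,585,998.93 + 0.029 = 0.055675 + 0.029 = 0.084675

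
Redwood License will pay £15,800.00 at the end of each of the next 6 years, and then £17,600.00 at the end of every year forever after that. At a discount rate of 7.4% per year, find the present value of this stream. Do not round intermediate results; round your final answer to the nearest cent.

£229363.00

PV of 6-year annuity: £15,800.00 × [1 − (1+0.074)^−6] / 0.074 = 74390.27487
Perpetuity value at year 6: £17,600.00 / 0.074 = 237837.83784
PV of perpetuity: 237837.83784 / (1+0.074)^6 = 154972.72153
Total PV = 74390.27487 + 154972.72153 = 229362.99640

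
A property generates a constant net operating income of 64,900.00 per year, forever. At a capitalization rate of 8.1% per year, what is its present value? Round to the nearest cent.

Level perpetuity: PV = C / r = 64,900.00 / 0.081 = 801,234.57

801234.57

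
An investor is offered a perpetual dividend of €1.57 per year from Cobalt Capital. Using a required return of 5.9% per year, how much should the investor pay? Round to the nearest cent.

Level perpetuity: PV = C / r = €1.57 / 0.059 = €26.61

€26.61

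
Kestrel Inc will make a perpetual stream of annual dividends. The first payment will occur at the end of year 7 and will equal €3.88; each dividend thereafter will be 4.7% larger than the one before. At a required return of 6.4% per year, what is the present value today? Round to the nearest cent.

Value at end of year 6: C₁ / (r − g) = €3.88 / (0.064 − 0.047) = €228.2353
Discount to today: PV = €228.2353 / (1 + 0.064)^6 = €228.2353 / 1.450941 = €157.30

€157.30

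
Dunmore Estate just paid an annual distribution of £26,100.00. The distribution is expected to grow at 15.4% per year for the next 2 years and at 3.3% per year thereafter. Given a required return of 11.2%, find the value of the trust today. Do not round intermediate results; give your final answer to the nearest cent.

£422744.06

D_1 = 30119.40000
D_2 = 34757.78760
Terminal value at year 2: TV = D_2×(1+g_2)/(r−g_2) = 35904.79459/0.079 = 454491.07077
P_0 = D_1/(1+r)^1 + D_2/(1+r)^2 + TV/(1+r)^2
    = 27085.79137 + 28108.81586 + 367549.45297 = 422744.06019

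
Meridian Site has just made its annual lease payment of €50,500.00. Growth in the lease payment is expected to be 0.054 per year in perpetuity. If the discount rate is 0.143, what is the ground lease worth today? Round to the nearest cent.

D₁ = D₀ × (1 + g) = €50,500.00 × 1.054 = €53,227.0000
Growing perpetuity: P = D₁ / (r − g) = €53,227.0000 / (0.143 − 0.054) = €598,056.18

€598056.18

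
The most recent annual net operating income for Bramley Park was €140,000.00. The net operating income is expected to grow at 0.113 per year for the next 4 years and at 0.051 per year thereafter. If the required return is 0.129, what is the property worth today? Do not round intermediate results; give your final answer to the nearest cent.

€2322165.12

D_1 = 155820.00000
D_2 = 173427.66000
D_3 = 193024.98558
D_4 = 214836.80895
Terminal value at year 4: TV = D_4×(1+g_2)/(r−g_2) = 225793.48621/0.078 = 2894788.28471
P_0 = D_1/(1+r)^1 + D_2/(1+r)^2 + D_3/(1+r)^3 + D_4/(1+r)^4 + TV/(1+r)^4
    = 138015.94331 + 136060.00435 + 134131.78462 + 132230.89131 + 1781726.49695 = 2322165.12053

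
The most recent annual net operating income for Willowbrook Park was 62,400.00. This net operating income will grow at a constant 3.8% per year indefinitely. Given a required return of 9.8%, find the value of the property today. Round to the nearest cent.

1079520.00

D₁ = D₀ × (1 + g) = 62,400.00 × 1.038 = 64,771.2000
Growing perpetuity: P = D₁ / (r − g) = 64,771.2000 / (0.098 − 0.038) = 1,079,520.00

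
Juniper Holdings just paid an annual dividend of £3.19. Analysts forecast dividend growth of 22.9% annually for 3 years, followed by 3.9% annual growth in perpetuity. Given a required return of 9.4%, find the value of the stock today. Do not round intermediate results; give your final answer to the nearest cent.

D_1 = 3.92051
D_2 = 4.81831
D_3 = 5.92170
Terminal value at year 3: TV = D_3×(1+g_2)/(r−g_2) = 6.15265/0.055 = 111.86628
P_0 = D_1/(1+r)^1 + D_2/(1+r)^2 + D_3/(1+r)^3 + TV/(1+r)^3
    = 3.58365 + 4.02587 + 4.52266 + 85.43724 = 97.56942

£97.57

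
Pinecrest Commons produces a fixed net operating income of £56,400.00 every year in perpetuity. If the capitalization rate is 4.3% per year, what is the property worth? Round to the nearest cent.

£1311627.91

Level perpetuity: PV = C / r = £56,400.00 / 0.043 = £1,311,627.91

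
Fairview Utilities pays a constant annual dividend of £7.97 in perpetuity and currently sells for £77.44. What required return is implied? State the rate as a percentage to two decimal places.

P = C/r ⇒ r = C/P = £7.97/£77.44 = 0.102918

10.29%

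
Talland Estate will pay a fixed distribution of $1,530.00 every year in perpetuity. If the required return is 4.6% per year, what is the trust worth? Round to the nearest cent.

$33260.87

Level perpetuity: PV = C / r = $1,530.00 / 0.046 = $33,260.87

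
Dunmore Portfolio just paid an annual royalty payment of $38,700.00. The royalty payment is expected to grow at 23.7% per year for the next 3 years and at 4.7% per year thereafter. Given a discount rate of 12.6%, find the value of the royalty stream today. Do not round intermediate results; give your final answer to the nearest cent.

$820555.83

D_1 = 47871.90000
D_2 = 59217.54030
D_3 = 73252.09735
Terminal value at year 3: TV = D_3×(1+g_2)/(r−g_2) = 76694.94593/0.079 = 970822.10034
P_0 = D_1/(1+r)^1 + D_2/(1+r)^2 + D_3/(1+r)^3 + TV/(1+r)^3
    = 42515.00888 + 46706.09768 + 51310.33999 + 680024.37935 = 820555.82590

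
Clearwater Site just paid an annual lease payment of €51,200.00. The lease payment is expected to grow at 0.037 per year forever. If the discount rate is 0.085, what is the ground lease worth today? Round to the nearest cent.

€1106133.33

D₁ = D₀ × (1 + g) = €51,200.00 × 1.037 = €53,094.4000
Growing perpetuity: P = D₁ / (r − g) = €53,094.4000 / (0.085 − 0.037) = €1,106,133.33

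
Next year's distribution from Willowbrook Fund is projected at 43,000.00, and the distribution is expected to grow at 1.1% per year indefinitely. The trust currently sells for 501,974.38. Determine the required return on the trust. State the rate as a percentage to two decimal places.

9.67%

P = D₁/(r − g) ⇒ r = D₁/P + g = 43,000.0000/501,974.38 + 0.011 = 0.085662 + 0.011 = 0.096662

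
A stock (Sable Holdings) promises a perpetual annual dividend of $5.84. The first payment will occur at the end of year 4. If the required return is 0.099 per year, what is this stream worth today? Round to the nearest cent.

Value at end of year 3: C / r = $5.84 / 0.099 = $58.9899
Discount to today: PV = $58.9899 / (1 + 0.099)^3 = $58.9899 / 1.327373 = $44.44

$44.44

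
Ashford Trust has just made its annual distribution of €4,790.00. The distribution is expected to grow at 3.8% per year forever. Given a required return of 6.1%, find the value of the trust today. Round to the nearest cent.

D₁ = D₀ × (1 + g) = €4,790.00 × 1.038 = €4,972.0200
Growing perpetuity: P = D₁ / (r − g) = €4,972.0200 / (0.061 − 0.038) = €216,174.78

€216174.78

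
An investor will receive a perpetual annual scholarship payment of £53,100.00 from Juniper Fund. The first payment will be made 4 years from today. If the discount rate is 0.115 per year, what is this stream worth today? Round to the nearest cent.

£333098.04

Value at end of year 3: C / r = £53,100.00 / 0.115 = £461,739.1304
Discount to today: PV = £461,739.1304 / (1 + 0.115)^3 = £461,739.1304 / 1.386196 = £333,098.04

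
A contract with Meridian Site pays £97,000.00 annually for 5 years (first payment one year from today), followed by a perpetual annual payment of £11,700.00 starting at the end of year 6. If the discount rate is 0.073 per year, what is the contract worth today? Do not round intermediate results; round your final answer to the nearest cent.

£507229.30

PV of 5-year annuity: £97,000.00 × [1 − (1+0.073)^−5] / 0.073 = 394544.74891
Perpetuity value at year 5: £11,700.00 / 0.073 = 160273.97260
PV of perpetuity: 160273.97260 / (1+0.073)^5 = 112684.55444
Total PV = 394544.74891 + 112684.55444 = 507229.30334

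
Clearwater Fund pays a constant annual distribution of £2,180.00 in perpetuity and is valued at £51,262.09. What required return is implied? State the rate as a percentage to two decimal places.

P = C/r ⇒ r = C/P = £2,180.00/£51,262.09 = 0.042527

4.25%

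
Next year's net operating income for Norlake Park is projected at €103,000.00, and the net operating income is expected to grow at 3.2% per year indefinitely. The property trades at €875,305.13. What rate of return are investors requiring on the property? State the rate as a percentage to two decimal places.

P = D₁/(r − g) ⇒ r = D₁/P + g = €103,000.0000/€875,305.13 + 0.032 = 0.117673 + 0.032 = 0.149673

14.97%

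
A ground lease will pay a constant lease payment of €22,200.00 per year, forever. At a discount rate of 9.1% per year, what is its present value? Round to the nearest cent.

Level perpetuity: PV = C / r = €22,200.00 / 0.091 = €243,956.04

€243956.04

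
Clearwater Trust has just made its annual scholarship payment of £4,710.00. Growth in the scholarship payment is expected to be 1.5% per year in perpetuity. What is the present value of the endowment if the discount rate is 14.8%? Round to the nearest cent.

£35944.74

D₁ = D₀ × (1 + g) = £4,710.00 × 1.015 = £4,780.6500
Growing perpetuity: P = D₁ / (r − g) = £4,780.6500 / (0.148 − 0.015) = £35,944.74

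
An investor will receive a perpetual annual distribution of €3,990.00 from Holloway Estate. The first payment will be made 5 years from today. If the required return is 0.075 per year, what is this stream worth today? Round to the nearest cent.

Value at end of year 4: C / r = €3,990.00 / 0.075 = €53,200.0000
Discount to today: PV = €53,200.0000 / (1 + 0.075)^4 = €53,200.0000 / 1.335469 = €39,836.19

€39836.19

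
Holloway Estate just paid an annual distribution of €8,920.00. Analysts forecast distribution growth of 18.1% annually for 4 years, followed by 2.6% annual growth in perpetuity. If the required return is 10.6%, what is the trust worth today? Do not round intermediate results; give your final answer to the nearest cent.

D_1 = 10534.52000
D_2 = 12441.26812
D_3 = 14693.13765
D_4 = 17352.59556
Terminal value at year 4: TV = D_4×(1+g_2)/(r−g_2) = 17803.76305/0.08 = 222547.03811
P_0 = D_1/(1+r)^1 + D_2/(1+r)^2 + D_3/(1+r)^3 + D_4/(1+r)^4 + TV/(1+r)^4
    = 9524.88246 + 10170.78317 + 10860.48365 + 11596.95407 + 148730.93589 = 190884.03924

€190884.04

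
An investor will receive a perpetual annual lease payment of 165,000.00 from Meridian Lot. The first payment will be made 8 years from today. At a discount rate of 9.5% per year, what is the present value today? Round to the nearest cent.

920156.09

Value at end of year 7: C / r = 165,000.00 / 0.095 = 1,736,842.1053
Discount to today: PV = 1,736,842.1053 / (1 + 0.095)^7 = 1,736,842.1053 / 1.887552 = 920,156.09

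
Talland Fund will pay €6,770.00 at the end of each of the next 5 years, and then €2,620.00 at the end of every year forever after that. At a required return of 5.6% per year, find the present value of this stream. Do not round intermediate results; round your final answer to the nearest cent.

PV of 5-year annuity: €6,770.00 × [1 − (1+0.056)^−5] / 0.056 = 28830.72037
Perpetuity value at year 5: €2,620.00 / 0.056 = 46785.71429
PV of perpetuity: 46785.71429 / (1+0.056)^5 = 35628.18292
Total PV = 28830.72037 + 35628.18292 = 64458.90329

€64458.90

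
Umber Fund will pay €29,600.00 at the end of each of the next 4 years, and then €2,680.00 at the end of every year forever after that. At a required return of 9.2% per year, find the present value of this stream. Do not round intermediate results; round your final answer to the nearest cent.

PV of 4-year annuity: €29,600.00 × [1 − (1+0.092)^−4] / 0.092 = 95476.24029
Perpetuity value at year 4: €2,680.00 / 0.092 = 29130.43478
PV of perpetuity: 29130.43478 / (1+0.092)^4 = 20485.96438
Total PV = 95476.24029 + 20485.96438 = 115962.20467

€115962.20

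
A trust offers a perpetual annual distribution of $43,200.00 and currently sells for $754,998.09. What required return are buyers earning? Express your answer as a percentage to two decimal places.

P = C/r ⇒ r = C/P = $43,200.00/$754,998.09 = 0.057219

5.72%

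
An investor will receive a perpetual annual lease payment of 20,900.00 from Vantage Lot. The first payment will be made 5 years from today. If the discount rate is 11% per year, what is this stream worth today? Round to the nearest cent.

125158.89

Value at end of year 4: C / r = 20,900.00 / 0.11 = 190,000.0000
Discount to today: PV = 190,000.0000 / (1 + 0.11)^4 = 190,000.0000 / 1.518070 = 125,158.89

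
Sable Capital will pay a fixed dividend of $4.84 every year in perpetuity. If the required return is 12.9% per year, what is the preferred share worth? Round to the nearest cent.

$37.52

Level perpetuity: PV = C / r = $4.84 / 0.129 = $37.52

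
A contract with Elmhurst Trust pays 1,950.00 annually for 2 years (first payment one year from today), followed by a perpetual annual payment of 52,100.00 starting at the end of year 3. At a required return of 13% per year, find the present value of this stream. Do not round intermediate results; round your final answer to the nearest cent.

317113.89

PV of 2-year annuity: 1,950.00 × [1 − (1+0.13)^−2] / 0.13 = 3252.79975
Perpetuity value at year 2: 52,100.00 / 0.13 = 400769.23077
PV of perpetuity: 400769.23077 / (1+0.13)^2 = 313861.09388
Total PV = 3252.79975 + 313861.09388 = 317113.89362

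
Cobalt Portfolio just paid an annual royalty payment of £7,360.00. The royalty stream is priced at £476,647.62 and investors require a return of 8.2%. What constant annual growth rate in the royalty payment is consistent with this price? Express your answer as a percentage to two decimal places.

6.55%

P = D₀(1+g)/(r−g) ⇒ P(r−g) = D₀(1+g) ⇒ g(P+D₀) = P·r − D₀
g = (P·r − D₀)/(P + D₀) = (£476,647.62×0.082 − £7,360.00) / (£476,647.62 + £7,360.00) = 0.065547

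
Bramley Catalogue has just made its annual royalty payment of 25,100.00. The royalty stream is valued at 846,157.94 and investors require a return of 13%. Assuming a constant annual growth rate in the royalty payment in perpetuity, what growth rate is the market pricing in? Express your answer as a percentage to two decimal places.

P = D₀(1+g)/(r−g) ⇒ P(r−g) = D₀(1+g) ⇒ g(P+D₀) = P·r − D₀
g = (P·r − D₀)/(P + D₀) = (846,157.94×0.13 − 25,100.00) / (846,157.94 + 25,100.00) = 0.097446

9.74%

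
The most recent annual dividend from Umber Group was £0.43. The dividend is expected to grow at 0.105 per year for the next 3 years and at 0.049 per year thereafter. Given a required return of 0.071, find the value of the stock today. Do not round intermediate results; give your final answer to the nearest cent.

£23.89

D_1 = 0.47515
D_2 = 0.52504
D_3 = 0.58017
Terminal value at year 3: TV = D_3×(1+g_2)/(r−g_2) = 0.60860/0.022 = 27.66356
P_0 = D_1/(1+r)^1 + D_2/(1+r)^2 + D_3/(1+r)^3 + TV/(1+r)^3
    = 0.44365 + 0.45773 + 0.47227 + 22.51851 = 23.89216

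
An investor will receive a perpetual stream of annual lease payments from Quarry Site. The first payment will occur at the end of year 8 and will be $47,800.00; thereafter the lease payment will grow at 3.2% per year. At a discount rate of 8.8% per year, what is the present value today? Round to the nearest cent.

Value at end of year 7: C₁ / (r − g) = $47,800.00 / (0.088 − 0.032) = $853,571.4286
Discount to today: PV = $853,571.4286 / (1 + 0.088)^7 = $853,571.4286 / 1.804689 = $472,974.36

$472974.36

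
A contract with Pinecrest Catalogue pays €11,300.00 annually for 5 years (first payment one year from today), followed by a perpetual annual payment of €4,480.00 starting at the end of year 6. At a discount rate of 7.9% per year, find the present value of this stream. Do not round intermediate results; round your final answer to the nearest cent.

PV of 5-year annuity: €11,300.00 × [1 − (1+0.079)^−5] / 0.079 = 45236.78701
Perpetuity value at year 5: €4,480.00 / 0.079 = 56708.86076
PV of perpetuity: 56708.86076 / (1+0.079)^5 = 38774.27617
Total PV = 45236.78701 + 38774.27617 = 84011.06319

€84011.06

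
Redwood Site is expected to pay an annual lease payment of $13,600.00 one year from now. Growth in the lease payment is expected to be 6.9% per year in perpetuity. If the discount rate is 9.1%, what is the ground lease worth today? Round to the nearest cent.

Growing perpetuity: P = D₁ / (r − g) = $13,600.0000 / (0.091 − 0.069) = $618,181.82

$618181.82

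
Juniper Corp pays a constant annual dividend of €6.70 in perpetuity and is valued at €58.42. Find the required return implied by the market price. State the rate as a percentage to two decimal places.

11.47%

P = C/r ⇒ r = C/P = €6.70/€58.42 = 0.114687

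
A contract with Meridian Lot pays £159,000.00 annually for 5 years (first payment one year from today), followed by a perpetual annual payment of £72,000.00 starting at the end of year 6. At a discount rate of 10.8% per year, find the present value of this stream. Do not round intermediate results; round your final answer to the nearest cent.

£989834.00

PV of 5-year annuity: £159,000.00 × [1 − (1+0.108)^−5] / 0.108 = 590616.16204
Perpetuity value at year 5: £72,000.00 / 0.108 = 666666.66667
PV of perpetuity: 666666.66667 / (1+0.108)^5 = 399217.83858
Total PV = 590616.16204 + 399217.83858 = 989834.00061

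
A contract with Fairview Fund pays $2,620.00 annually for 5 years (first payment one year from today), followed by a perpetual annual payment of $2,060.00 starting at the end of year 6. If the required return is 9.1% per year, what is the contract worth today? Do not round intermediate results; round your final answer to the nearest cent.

$24809.93

PV of 5-year annuity: $2,620.00 × [1 − (1+0.091)^−5] / 0.091 = 10164.49909
Perpetuity value at year 5: $2,060.00 / 0.091 = 22637.36264
PV of perpetuity: 22637.36264 / (1+0.091)^5 = 14645.42824
Total PV = 10164.49909 + 14645.42824 = 24809.92733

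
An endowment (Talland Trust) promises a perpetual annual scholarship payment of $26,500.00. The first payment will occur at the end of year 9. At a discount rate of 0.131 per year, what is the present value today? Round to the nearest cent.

$75556.83

Value at end of year 8: C / r = $26,500.00 / 0.131 = $202,290.0763
Discount to today: PV = $202,290.0763 / (1 + 0.131)^8 = $202,290.0763 / 2.677323 = $75,556.83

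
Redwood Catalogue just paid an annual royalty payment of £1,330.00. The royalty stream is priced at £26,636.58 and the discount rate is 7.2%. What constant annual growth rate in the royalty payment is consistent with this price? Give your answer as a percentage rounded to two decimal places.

P = D₀(1+g)/(r−g) ⇒ P(r−g) = D₀(1+g) ⇒ g(P+D₀) = P·r − D₀
g = (P·r − D₀)/(P + D₀) = (£26,636.58×0.072 − £1,330.00) / (£26,636.58 + £1,330.00) = 0.021019

2.10%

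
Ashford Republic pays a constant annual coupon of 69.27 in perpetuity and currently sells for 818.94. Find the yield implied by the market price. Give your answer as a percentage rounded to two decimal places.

8.46%

P = C/r ⇒ r = C/P = 69.27/818.94 = 0.084585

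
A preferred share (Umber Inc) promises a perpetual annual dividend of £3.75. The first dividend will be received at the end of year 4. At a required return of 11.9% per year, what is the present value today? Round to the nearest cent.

£22.49

Value at end of year 3: C / r = £3.75 / 0.119 = £31.5126
Discount to today: PV = £31.5126 / (1 + 0.119)^3 = £31.5126 / 1.401168 = £22.49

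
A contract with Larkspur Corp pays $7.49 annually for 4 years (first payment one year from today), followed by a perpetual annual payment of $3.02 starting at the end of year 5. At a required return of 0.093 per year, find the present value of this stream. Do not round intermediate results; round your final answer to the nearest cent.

PV of 4-year annuity: $7.49 × [1 − (1+0.093)^−4] / 0.093 = 24.10657
Perpetuity value at year 4: $3.02 / 0.093 = 32.47312
PV of perpetuity: 32.47312 / (1+0.093)^4 = 22.75325
Total PV = 24.10657 + 22.75325 = 46.85982

$46.86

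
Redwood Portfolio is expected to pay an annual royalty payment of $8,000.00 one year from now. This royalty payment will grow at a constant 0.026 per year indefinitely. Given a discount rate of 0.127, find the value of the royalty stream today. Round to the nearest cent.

Growing perpetuity: P = D₁ / (r − g) = $8,000.0000 / (0.127 − 0.026) = $79,207.92

$79207.92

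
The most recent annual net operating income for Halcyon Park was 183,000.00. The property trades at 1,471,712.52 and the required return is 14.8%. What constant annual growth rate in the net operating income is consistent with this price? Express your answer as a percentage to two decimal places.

2.10%

P = D₀(1+g)/(r−g) ⇒ P(r−g) = D₀(1+g) ⇒ g(P+D₀) = P·r − D₀
g = (P·r − D₀)/(P + D₀) = (1,471,712.52×0.148 − 183,000.00) / (1,471,712.52 + 183,000.00) = 0.021039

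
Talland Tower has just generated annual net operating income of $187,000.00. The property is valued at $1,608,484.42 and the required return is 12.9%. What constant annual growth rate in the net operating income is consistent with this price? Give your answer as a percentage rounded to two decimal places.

P = D₀(1+g)/(r−g) ⇒ P(r−g) = D₀(1+g) ⇒ g(P+D₀) = P·r − D₀
g = (P·r − D₀)/(P + D₀) = ($1,608,484.42×0.129 − $187,000.00) / ($1,608,484.42 + $187,000.00) = 0.011414

1.14%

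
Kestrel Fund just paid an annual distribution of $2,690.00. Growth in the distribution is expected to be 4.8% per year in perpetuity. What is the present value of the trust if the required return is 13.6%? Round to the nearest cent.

$32035.45

D₁ = D₀ × (1 + g) = $2,690.00 × 1.048 = $2,819.1200
Growing perpetuity: P = D₁ / (r − g) = $2,819.1200 / (0.136 − 0.048) = $32,035.45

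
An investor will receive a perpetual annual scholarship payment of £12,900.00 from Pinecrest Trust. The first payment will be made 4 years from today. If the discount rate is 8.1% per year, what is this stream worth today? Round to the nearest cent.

£126074.60

Value at end of year 3: C / r = £12,900.00 / 0.081 = £159,259.2593
Discount to today: PV = £159,259.2593 / (1 + 0.081)^3 = £159,259.2593 / 1.263214 = £126,074.60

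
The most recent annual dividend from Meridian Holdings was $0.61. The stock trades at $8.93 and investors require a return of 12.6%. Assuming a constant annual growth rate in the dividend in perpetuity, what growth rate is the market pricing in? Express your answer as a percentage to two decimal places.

5.40%

P = D₀(1+g)/(r−g) ⇒ P(r−g) = D₀(1+g) ⇒ g(P+D₀) = P·r − D₀
g = (P·r − D₀)/(P + D₀) = ($8.93×0.126 − $0.61) / ($8.93 + $0.61) = 0.054002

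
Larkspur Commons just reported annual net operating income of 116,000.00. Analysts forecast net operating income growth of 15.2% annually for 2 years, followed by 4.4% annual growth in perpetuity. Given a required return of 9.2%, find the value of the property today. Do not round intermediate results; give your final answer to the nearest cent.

3059340.66

D_1 = 133632.00000
D_2 = 153944.06400
Terminal value at year 2: TV = D_2×(1+g_2)/(r−g_2) = 160717.60282/0.048 = 3348283.39200
P_0 = D_1/(1+r)^1 + D_2/(1+r)^2 + TV/(1+r)^2
    = 122373.62637 + 129097.45200 + 2807869.58097 = 3059340.65934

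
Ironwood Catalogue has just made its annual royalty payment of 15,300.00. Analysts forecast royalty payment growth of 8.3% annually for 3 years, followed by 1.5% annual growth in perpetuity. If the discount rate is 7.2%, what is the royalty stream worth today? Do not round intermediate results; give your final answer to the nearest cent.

D_1 = 16569.90000
D_2 = 17945.20170
D_3 = 19434.65344
Terminal value at year 3: TV = D_3×(1+g_2)/(r−g_2) = 19726.17324/0.057 = 346073.21478
P_0 = D_1/(1+r)^1 + D_2/(1+r)^2 + D_3/(1+r)^3 + TV/(1+r)^3
    = 15456.99627 + 15615.60351 + 15775.83824 + 280920.62838 = 327769.06640

327769.07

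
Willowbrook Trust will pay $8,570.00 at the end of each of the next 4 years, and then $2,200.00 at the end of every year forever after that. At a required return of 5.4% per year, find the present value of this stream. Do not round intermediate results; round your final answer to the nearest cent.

PV of 4-year annuity: $8,570.00 × [1 − (1+0.054)^−4] / 0.054 = 30108.54505
Perpetuity value at year 4: $2,200.00 / 0.054 = 40740.74074
PV of perpetuity: 40740.74074 / (1+0.054)^4 = 33011.59265
Total PV = 30108.54505 + 33011.59265 = 63120.13770

$63120.14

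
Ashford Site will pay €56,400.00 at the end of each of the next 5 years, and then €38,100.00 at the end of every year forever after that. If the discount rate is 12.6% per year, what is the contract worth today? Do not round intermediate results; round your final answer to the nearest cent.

PV of 5-year annuity: €56,400.00 × [1 − (1+0.126)^−5] / 0.126 = 200323.32404
Perpetuity value at year 5: €38,100.00 / 0.126 = 302380.95238
PV of perpetuity: 302380.95238 / (1+0.126)^5 = 167056.15370
Total PV = 200323.32404 + 167056.15370 = 367379.47773

€367379.48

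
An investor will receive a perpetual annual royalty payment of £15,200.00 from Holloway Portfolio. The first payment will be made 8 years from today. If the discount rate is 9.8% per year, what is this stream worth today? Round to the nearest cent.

Value at end of year 7: C / r = £15,200.00 / 0.098 = £155,102.0408
Discount to today: PV = £155,102.0408 / (1 + 0.098)^7 = £155,102.0408 / 1.924050 = £80,612.27

£80612.27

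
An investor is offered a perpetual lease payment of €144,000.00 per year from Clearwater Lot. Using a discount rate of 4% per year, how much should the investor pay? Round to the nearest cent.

Level perpetuity: PV = C / r = €144,000.00 / 0.04 = €3,600,000.00

€3600000.00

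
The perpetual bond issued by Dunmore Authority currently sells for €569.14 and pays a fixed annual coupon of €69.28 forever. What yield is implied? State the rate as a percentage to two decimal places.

12.17%

P = C/r ⇒ r = C/P = €69.28/€569.14 = 0.121728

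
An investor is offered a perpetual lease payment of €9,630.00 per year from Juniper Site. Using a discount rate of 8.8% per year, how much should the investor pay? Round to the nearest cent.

€109431.82

Level perpetuity: PV = C / r = €9,630.00 / 0.088 = €109,431.82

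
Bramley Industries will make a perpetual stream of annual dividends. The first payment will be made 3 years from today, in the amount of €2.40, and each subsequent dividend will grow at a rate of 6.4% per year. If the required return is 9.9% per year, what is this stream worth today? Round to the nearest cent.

€56.77

Value at end of year 2: C₁ / (r − g) = €2.40 / (0.099 − 0.064) = €68.5714
Discount to today: PV = €68.5714 / (1 + 0.099)^2 = €68.5714 / 1.207801 = €56.77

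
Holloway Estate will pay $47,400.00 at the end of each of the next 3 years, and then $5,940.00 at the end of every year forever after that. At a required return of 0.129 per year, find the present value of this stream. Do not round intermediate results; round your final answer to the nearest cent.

PV of 3-year annuity: $47,400.00 × [1 − (1+0.129)^−3] / 0.129 = 112108.94416
Perpetuity value at year 3: $5,940.00 / 0.129 = 46046.51163
PV of perpetuity: 46046.51163 / (1+0.129)^3 = 31997.41609
Total PV = 112108.94416 + 31997.41609 = 144106.36025

$144106.36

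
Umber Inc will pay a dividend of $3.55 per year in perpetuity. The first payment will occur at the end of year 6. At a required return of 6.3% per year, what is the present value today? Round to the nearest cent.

$41.52

Value at end of year 5: C / r = $3.55 / 0.063 = $56.3492
Discount to today: PV = $56.3492 / (1 + 0.063)^5 = $56.3492 / 1.357270 = $41.52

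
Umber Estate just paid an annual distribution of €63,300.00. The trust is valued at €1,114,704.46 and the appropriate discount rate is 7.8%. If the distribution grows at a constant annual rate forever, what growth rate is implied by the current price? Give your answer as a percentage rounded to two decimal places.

2.01%

P = D₀(1+g)/(r−g) ⇒ P(r−g) = D₀(1+g) ⇒ g(P+D₀) = P·r − D₀
g = (P·r − D₀)/(P + D₀) = (€1,114,704.46×0.078 − €63,300.00) / (€1,114,704.46 + €63,300.00) = 0.020074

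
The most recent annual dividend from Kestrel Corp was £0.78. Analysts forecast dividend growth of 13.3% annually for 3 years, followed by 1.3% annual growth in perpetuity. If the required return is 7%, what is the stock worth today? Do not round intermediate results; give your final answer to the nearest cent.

D_1 = 0.88374
D_2 = 1.00128
D_3 = 1.13445
Terminal value at year 3: TV = D_3×(1+g_2)/(r−g_2) = 1.14920/0.057 = 20.16132
P_0 = D_1/(1+r)^1 + D_2/(1+r)^2 + D_3/(1+r)^3 + TV/(1+r)^3
    = 0.82593 + 0.87455 + 0.92605 + 16.45764 = 19.08417

£19.08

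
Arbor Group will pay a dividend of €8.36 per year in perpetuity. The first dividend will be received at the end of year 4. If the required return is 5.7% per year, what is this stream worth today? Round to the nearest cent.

Value at end of year 3: C / r = €8.36 / 0.057 = €146.6667
Discount to today: PV = €146.6667 / (1 + 0.057)^3 = €146.6667 / 1.180932 = €124.20

€124.20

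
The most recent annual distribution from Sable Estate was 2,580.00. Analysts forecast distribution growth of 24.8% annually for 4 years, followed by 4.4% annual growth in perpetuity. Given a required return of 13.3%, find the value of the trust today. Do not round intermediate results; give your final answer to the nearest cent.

57770.45

D_1 = 3219.84000
D_2 = 4018.36032
D_3 = 5014.91368
D_4 = 6258.61227
Terminal value at year 4: TV = D_4×(1+g_2)/(r−g_2) = 6533.99121/0.089 = 73415.63159
P_0 = D_1/(1+r)^1 + D_2/(1+r)^2 + D_3/(1+r)^3 + D_4/(1+r)^4 + TV/(1+r)^4
    = 2841.87114 + 3130.32231 + 3448.05141 + 3798.03015 + 44552.17389 = 57770.44890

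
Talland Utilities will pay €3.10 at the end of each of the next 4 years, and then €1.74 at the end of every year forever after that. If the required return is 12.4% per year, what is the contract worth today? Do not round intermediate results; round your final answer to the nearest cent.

PV of 4-year annuity: €3.10 × [1 − (1+0.124)^−4] / 0.124 = 9.33701
Perpetuity value at year 4: €1.74 / 0.124 = 14.03226
PV of perpetuity: 14.03226 / (1+0.124)^4 = 8.79149
Total PV = 9.33701 + 8.79149 = 18.12849

€18.13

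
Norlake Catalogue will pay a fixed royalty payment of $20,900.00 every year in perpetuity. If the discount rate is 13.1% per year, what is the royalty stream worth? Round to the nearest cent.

$159541.98

Level perpetuity: PV = C / r = $20,900.00 / 0.131 = $159,541.98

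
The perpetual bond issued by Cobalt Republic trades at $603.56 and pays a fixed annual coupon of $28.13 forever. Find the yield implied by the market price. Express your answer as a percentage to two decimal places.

P = C/r ⇒ r = C/P = $28.13/$603.56 = 0.046607

4.66%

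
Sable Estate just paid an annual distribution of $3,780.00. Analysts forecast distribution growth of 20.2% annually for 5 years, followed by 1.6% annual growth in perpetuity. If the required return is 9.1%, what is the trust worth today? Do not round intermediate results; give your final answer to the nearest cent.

D_1 = 4543.56000
D_2 = 5461.35912
D_3 = 6564.55366
D_4 = 7890.59350
D_5 = 9484.49339
Terminal value at year 5: TV = D_5×(1+g_2)/(r−g_2) = 9636.24528/0.075 = 128483.27045
P_0 = D_1/(1+r)^1 + D_2/(1+r)^2 + D_3/(1+r)^3 + D_4/(1+r)^4 + D_5/(1+r)^5 + TV/(1+r)^5
    = 4164.58295 + 4588.29396 + 5055.11397 + 5569.42895 + 6136.07113 + 83123.31022 = 108636.80117

$108636.80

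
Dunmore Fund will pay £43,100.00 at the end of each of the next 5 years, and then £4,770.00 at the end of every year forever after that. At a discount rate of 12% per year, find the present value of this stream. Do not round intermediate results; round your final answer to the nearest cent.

£177921.07

PV of 5-year annuity: £43,100.00 × [1 − (1+0.12)^−5] / 0.12 = 155365.85432
Perpetuity value at year 5: £4,770.00 / 0.12 = 39750.00000
PV of perpetuity: 39750.00000 / (1+0.12)^5 = 22555.21751
Total PV = 155365.85432 + 22555.21751 = 177921.07184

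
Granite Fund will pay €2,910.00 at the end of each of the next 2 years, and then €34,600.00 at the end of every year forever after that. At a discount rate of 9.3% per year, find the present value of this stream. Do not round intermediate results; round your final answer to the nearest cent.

€316522.80

PV of 2-year annuity: €2,910.00 × [1 − (1+0.093)^−2] / 0.093 = 5098.25899
Perpetuity value at year 2: €34,600.00 / 0.093 = 372043.01075
PV of perpetuity: 372043.01075 / (1+0.093)^2 = 311424.53620
Total PV = 5098.25899 + 311424.53620 = 316522.79519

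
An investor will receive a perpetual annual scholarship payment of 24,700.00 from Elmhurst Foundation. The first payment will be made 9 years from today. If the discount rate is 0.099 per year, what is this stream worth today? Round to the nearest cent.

Value at end of year 8: C / r = 24,700.00 / 0.099 = 249,494.9495
Discount to today: PV = 249,494.9495 / (1 + 0.099)^8 = 249,494.9495 / 2.128049 = 117,241.19

117241.19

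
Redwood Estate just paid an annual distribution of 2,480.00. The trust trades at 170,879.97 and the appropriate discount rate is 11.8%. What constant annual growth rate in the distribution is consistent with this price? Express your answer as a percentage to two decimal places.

P = D₀(1+g)/(r−g) ⇒ P(r−g) = D₀(1+g) ⇒ g(P+D₀) = P·r − D₀
g = (P·r − D₀)/(P + D₀) = (170,879.97×0.118 − 2,480.00) / (170,879.97 + 2,480.00) = 0.102006

10.20%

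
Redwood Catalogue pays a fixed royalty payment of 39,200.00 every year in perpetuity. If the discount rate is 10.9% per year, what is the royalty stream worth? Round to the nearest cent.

359633.03

Level perpetuity: PV = C / r = 39,200.00 / 0.109 = 359,633.03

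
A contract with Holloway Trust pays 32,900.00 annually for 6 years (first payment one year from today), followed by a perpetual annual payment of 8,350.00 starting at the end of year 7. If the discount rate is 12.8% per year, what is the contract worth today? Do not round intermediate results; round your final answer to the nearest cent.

PV of 6-year annuity: 32,900.00 × [1 − (1+0.128)^−6] / 0.128 = 132255.17206
Perpetuity value at year 6: 8,350.00 / 0.128 = 65234.37500
PV of perpetuity: 65234.37500 / (1+0.128)^6 = 31668.09273
Total PV = 132255.17206 + 31668.09273 = 163923.26479

163923.26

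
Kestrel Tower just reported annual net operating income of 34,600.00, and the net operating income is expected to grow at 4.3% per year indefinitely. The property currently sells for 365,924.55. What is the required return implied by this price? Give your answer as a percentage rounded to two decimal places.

14.16%

D₁ = 34,600.00 × 1.043 = 36,087.8000
P = D₁/(r − g) ⇒ r = D₁/P + g = 36,087.8000/365,924.55 + 0.043 = 0.098621 + 0.043 = 0.141621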